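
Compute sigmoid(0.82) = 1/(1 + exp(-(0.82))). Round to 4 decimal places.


First, exp(-0.8200) = 0.4404.
Then sigma(z) = 1/(1 + 0.4404) = 0.6942.

0.6942


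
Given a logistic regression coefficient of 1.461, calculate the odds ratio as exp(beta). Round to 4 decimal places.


exp(1.461) = 4.3103.
So the odds ratio is 4.3103.

4.3103


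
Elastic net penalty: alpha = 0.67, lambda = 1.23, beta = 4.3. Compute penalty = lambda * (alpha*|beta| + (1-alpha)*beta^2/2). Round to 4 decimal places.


Compute:
L1 = 0.67 * 4.3 = 2.8810.
L2 = 0.33 * 4.3^2 / 2 = 3.0509.
Penalty = 1.23 * (2.8810 + 3.0509) = 7.2962.

7.2962


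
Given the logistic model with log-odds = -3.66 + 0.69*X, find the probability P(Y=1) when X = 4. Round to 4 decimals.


Linear predictor: z = -3.66 + 0.69 * 4 = -0.9000.
P = 1/(1 + exp(0.9000)) = 1/(1 + 2.4596) = 0.2891.

0.2891


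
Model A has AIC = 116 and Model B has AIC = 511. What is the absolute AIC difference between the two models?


Compute |116 - 511| = 395.
Model A has the smaller AIC.

395


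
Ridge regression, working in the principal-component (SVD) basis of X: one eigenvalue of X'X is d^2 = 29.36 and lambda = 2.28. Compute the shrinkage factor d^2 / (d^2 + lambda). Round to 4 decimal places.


Compute the denominator: 29.36 + 2.28 = 31.6400.
Shrinkage factor = 29.36 / 31.6400 = 0.9279.

0.9279


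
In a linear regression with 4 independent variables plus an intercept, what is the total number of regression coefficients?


Total coefficients = number of predictors + 1 (for the intercept).
= 4 + 1 = 5.

5


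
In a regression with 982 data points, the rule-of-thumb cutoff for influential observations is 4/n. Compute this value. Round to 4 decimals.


Using the rule of thumb:
Threshold = 4 / 982 = 0.0041.

0.0041


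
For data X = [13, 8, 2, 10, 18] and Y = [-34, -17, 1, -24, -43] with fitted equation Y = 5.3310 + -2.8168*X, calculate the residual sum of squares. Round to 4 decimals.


For each point, residual = actual - predicted.
Residuals: [-2.7126, 0.2034, 1.3026, -1.1630, 2.3714].
Sum of squared residuals = 16.0724.

16.0724


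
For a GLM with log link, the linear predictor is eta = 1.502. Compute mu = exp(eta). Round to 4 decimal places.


The inverse log link gives:
mu = exp(1.502) = 4.4907.

4.4907


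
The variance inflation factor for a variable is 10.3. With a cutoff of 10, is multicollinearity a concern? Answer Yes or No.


Check: VIF = 10.3 vs threshold = 10.
Since 10.3 >= 10, the answer is Yes.

Yes


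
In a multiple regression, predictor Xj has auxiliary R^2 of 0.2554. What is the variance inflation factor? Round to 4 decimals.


VIF = 1 / (1 - 0.2554).
= 1 / 0.7446 = 1.3430.

1.3430


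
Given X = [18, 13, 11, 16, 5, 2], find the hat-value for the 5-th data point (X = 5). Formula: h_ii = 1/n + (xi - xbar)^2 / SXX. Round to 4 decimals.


n = 6, xbar = 10.8333.
SXX = sum((xi - xbar)^2) = 194.8333.
h = 1/6 + (5 - 10.8333)^2 / 194.8333 = 0.3413.

0.3413


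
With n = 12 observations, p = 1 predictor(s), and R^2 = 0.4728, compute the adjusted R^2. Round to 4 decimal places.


Using the formula:
(1 - 0.4728) = 0.5272.
Multiply by 11/10: 0.5272 * 11 = 5.7992, then 5.7992 / 10 = 0.5799.
Adj R^2 = 1 - 0.5799 = 0.4201.

0.4201


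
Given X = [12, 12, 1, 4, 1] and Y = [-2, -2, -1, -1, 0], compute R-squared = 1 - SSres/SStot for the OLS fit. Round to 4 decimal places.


After computing the OLS fit (b0=-0.3905, b1=-0.1349):
SSres = 0.5063, SStot = 2.8000.
R^2 = 1 - 0.5063/2.8000 = 0.8192.

0.8192


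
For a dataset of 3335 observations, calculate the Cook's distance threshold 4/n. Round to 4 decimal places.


Cook's distance cutoff = 4/n = 4/3335.
= 0.0012.

0.0012


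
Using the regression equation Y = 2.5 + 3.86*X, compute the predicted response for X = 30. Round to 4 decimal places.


Substitute X = 30 into the equation:
Y = 2.5 + 3.86 * 30 = 2.5 + 115.8000 = 118.3000.

118.3000


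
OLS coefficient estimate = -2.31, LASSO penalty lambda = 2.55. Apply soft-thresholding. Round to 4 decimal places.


Absolute value: |-2.31| = 2.31.
Compare to lambda = 2.55.
Since |beta| <= lambda, the coefficient is set to 0.

0.0000


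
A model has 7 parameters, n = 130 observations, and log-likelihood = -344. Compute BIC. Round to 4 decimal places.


ln(130) = 4.867534.
k * ln(n) = 7 * 4.867534 = 34.072738.
-2L = 688.
BIC = 34.072738 + 688 = 722.072738, which rounds to 722.0727.

722.0727


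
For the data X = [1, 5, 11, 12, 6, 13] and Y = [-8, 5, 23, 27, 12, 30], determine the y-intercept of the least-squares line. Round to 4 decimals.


The slope is b1 = 3.0714.
Sample means are xbar = 8.0000 and ybar = 14.8333.
Intercept: b0 = 14.8333 - (3.0714)(8.0000) = -9.7381.

-9.7381


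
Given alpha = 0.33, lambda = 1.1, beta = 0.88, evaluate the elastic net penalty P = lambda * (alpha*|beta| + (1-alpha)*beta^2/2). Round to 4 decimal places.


alpha * |beta| = 0.33 * 0.88 = 0.2904.
(1-alpha) * beta^2/2 = 0.67 * 0.7744/2 = 0.2594.
Total = 1.1 * (0.2904 + 0.2594) = 0.6048.

0.6048


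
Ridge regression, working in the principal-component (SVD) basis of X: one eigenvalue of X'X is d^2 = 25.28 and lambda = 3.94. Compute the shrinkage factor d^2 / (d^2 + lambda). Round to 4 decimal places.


d^2 + lambda = 25.28 + 3.94 = 29.2200.
Shrinkage factor = 25.28/29.2200 = 0.8652.

0.8652


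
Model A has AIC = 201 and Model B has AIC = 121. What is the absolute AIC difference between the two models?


|AIC_A - AIC_B| = |201 - 121| = 80.
Model B is preferred (lower AIC).

80


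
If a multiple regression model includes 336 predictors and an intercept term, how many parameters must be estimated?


Each predictor gets one coefficient, plus one intercept.
Total parameters = 336 + 1 = 337.

337


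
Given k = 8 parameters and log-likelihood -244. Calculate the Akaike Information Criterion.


AIC = 2*8 - 2*(-244).
= 16 + 488 = 504.

504


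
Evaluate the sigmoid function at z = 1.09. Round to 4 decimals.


Compute exp(-1.0900) = 0.3362.
Sigmoid = 1 / (1 + 0.3362) = 1 / 1.3362 = 0.7484.

0.7484


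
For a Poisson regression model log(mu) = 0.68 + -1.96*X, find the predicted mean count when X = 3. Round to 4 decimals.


eta = 0.68 + -1.96 * 3 = -5.2000.
mu = exp(-5.2000) = 0.0055.

0.0055


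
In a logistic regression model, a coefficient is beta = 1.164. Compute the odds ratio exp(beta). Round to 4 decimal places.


exp(1.164) = 3.2027.
So the odds ratio is 3.2027.

3.2027


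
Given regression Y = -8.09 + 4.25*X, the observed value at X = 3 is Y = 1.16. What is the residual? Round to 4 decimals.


Predicted = -8.09 + 4.25 * 3 = 4.6600.
Residual = 1.16 - 4.6600 = -3.5000.

-3.5000


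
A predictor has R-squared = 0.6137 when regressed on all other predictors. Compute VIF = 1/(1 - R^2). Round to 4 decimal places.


VIF = 1 / (1 - 0.6137).
= 1 / 0.3863 = 2.5887.

2.5887


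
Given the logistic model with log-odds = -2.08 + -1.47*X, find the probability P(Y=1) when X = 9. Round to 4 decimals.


Linear predictor: z = -2.08 + -1.47 * 9 = -15.3100.
P = 1/(1 + exp(15.3100)) = 1/(1 + 4457060.3842) = 0.0000.

0.0000


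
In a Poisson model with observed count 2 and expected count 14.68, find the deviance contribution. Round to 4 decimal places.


Compute y*ln(y/mu) = 2*ln(2/14.68) = 2*-1.993339 = -3.986678.
y - mu = -12.68.
D = 2*(-3.986678 - (-12.68)) = 17.386644, which rounds to 17.3866.

17.3866


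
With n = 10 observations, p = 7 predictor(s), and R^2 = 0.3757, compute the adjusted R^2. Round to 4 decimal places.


Using the formula:
(1 - 0.3757) = 0.6243.
Multiply by 9/2: 0.6243 * 9 = 5.6187, then 5.6187 / 2 = 2.8094.
Adj R^2 = 1 - 2.8094 = -1.8094.

-1.8094


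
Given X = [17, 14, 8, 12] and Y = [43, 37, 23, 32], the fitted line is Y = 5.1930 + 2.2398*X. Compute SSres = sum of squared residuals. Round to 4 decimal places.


Predicted values from Y = 5.1930 + 2.2398*X.
Residuals: [-0.2696, 0.4498, -0.1114, -0.0706].
SSres = 0.2924.

0.2924


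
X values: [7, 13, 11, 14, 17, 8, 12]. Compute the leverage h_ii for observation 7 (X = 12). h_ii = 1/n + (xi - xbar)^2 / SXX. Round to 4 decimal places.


n = 7, xbar = 11.7143.
SXX = sum((xi - xbar)^2) = 71.4286.
h = 1/7 + (12 - 11.7143)^2 / 71.4286 = 0.1440.

0.1440


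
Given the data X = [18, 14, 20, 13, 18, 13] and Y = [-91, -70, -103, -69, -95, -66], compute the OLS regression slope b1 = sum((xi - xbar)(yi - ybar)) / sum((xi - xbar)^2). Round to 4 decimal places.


Calculate xbar = 16.0000, ybar = -82.3333.
S_xx = 46.0000, S_xy = -239.0000.
Using b1 = S_xy / S_xx = -239.0000 / 46.0000, we get b1 = -5.1957.

-5.1957


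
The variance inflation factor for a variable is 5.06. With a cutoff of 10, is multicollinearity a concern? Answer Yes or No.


Compare VIF = 5.06 to the threshold of 10.
5.06 < 10, so the answer is No.

No


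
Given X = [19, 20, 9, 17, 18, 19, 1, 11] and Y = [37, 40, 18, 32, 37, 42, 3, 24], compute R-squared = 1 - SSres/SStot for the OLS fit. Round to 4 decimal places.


After computing the OLS fit (b0=0.9545, b1=1.9769):
SSres = 23.7073, SStot = 1248.8750.
R^2 = 1 - 23.7073/1248.8750 = 0.9810.

0.9810


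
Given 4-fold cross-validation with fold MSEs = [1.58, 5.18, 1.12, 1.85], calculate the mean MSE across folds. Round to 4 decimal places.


Total MSE across folds = 9.7300.
CV-MSE = 9.7300/4 = 2.4325.

2.4325


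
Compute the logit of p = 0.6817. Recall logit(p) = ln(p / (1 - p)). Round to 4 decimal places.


Compute the odds: 0.6817/0.3183 = 2.1417.
Take the natural log: ln(2.1417) = 0.7616.

0.7616


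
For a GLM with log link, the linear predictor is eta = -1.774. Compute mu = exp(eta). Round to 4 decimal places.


The inverse log link gives:
mu = exp(-1.774) = 0.1697.

0.1697


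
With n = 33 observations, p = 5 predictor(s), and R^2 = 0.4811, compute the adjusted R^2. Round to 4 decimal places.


Adjusted R^2 = 1 - (1 - R^2) * (n-1)/(n-p-1).
(1 - R^2) = 0.5189.
(n-1)/(n-p-1) = 32/27.
(1 - R^2) * (n-1) = 0.5189 * 32 = 16.6048.
Divide by (n-p-1): 16.6048 / 27 = 0.6150.
Adj R^2 = 1 - 0.6150 = 0.3850.

0.3850


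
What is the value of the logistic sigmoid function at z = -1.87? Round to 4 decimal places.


First, exp(1.8700) = 6.4883.
Then sigma(z) = 1/(1 + 6.4883) = 0.1335.

0.1335


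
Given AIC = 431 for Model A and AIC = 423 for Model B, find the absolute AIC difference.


Absolute difference = |431 - 423| = 8.
The model with lower AIC (B) is preferred.

8


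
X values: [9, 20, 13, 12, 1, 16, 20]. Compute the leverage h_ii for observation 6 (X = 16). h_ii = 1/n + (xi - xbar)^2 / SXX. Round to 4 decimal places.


Mean of X: xbar = 13.0000.
SXX = 268.0000.
For X = 16: h = 1/7 + (16 - 13.0000)^2/268.0000 = 0.1764.

0.1764


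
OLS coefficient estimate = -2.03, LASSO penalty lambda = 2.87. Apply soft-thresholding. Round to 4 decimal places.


Absolute value: |-2.03| = 2.03.
Compare to lambda = 2.87.
Since |beta| <= lambda, the coefficient is set to 0.

0.0000


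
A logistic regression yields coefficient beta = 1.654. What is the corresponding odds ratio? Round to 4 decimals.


Odds ratio = exp(beta) = exp(1.654).
= 5.2278.

5.2278


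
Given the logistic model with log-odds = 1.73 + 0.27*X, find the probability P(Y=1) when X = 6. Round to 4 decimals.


Compute z = 1.73 + (0.27)(6) = 3.3500.
exp(-z) = 0.0351.
P = 1/(1 + 0.0351) = 0.9661.

0.9661


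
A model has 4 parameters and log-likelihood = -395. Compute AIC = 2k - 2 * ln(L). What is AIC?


Compute:
2k = 2*4 = 8.
-2*loglik = -2*(-395) = 790.
AIC = 8 + 790 = 798.

798


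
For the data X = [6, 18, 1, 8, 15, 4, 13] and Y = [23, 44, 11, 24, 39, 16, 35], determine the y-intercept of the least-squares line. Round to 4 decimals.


Compute b1 = 1.9623 from the OLS formula.
With xbar = 9.2857 and ybar = 27.4286, the intercept is:
b0 = 27.4286 - 1.9623 * 9.2857 = 9.2068.

9.2068


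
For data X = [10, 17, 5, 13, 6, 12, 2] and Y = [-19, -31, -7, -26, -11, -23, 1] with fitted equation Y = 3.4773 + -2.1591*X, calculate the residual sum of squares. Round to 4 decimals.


Predicted values from Y = 3.4773 + -2.1591*X.
Residuals: [-0.8863, 2.2274, 0.3182, -1.4090, -1.5227, -0.5681, 1.8409].
SSres = 13.8636.

13.8636


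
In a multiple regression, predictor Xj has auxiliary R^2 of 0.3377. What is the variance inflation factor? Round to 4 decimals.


Using VIF = 1/(1 - R^2_j):
1 - 0.3377 = 0.6623.
VIF = 1.5099.

1.5099


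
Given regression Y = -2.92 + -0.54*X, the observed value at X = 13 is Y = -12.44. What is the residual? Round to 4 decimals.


Fitted value at X = 13 is yhat = -2.92 + -0.54*13 = -9.9400.
Residual = -12.44 - -9.9400 = -2.5000.

-2.5000


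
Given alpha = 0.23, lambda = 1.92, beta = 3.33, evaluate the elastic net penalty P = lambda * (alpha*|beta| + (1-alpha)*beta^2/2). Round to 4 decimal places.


alpha * |beta| = 0.23 * 3.33 = 0.7659.
(1-alpha) * beta^2/2 = 0.77 * 11.0889/2 = 4.2692.
Total = 1.92 * (0.7659 + 4.2692) = 9.6674.

9.6674


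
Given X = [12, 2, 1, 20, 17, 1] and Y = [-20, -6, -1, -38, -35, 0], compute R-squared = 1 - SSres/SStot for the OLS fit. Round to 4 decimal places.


Fit the OLS line: b0 = 0.5951, b1 = -1.9542.
SSres = 23.2207.
SStot = 1439.3333.
R^2 = 1 - 23.2207/1439.3333 = 0.9839.

0.9839


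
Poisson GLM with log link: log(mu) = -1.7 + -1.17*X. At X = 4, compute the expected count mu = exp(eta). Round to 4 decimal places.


Linear predictor: eta = -1.7 + (-1.17)(4) = -6.3800.
Expected count: mu = exp(-6.3800) = 0.0017.

0.0017


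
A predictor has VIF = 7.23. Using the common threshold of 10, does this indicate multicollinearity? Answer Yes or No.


Compare VIF = 7.23 to the threshold of 10.
7.23 < 10, so the answer is No.

No


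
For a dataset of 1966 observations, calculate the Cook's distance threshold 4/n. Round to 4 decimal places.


Using the rule of thumb:
Threshold = 4 / 1966 = 0.0020.

0.0020


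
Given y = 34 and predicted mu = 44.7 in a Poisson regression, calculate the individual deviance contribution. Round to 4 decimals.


First: ln(34/44.7) = -0.273613.
Then: 34 * -0.273613 = -9.302842.
y - mu = 34 - 44.7 = -10.7.
D = 2(-9.302842 - -10.7) = 2.794316, which rounds to 2.7943.

2.7943


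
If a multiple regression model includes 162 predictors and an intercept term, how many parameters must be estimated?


Each predictor gets one coefficient, plus one intercept.
Total parameters = 162 + 1 = 163.

163


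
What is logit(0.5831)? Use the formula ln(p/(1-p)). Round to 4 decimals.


1 - p = 0.4169.
p/(1-p) = 1.3987.
logit = ln(1.3987) = 0.3355.

0.3355


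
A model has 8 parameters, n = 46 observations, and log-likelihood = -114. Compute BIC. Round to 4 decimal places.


Compute k*ln(n) = 8*ln(46) = 8*3.828641 = 30.629128.
Then -2*loglik = 228.
BIC = 30.629128 + 228 = 258.629128, which rounds to 258.6291.

258.6291


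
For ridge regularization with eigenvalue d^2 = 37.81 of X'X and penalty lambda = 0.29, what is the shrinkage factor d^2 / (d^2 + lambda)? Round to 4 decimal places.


Denominator = d^2 + lambda = 37.81 + 0.29 = 38.1000.
Shrinkage = 37.81 / 38.1000 = 0.9924.

0.9924


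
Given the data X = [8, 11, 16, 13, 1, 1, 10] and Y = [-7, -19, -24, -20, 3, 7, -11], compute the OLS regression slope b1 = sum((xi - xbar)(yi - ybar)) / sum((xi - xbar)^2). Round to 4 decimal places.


Calculate xbar = 8.5714, ybar = -10.1429.
S_xx = 197.7143, S_xy = -400.4286.
Using b1 = S_xy / S_xx = -400.4286 / 197.7143, we get b1 = -2.0253.

-2.0253


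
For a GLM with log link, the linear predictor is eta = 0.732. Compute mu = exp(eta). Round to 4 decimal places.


The inverse log link gives:
mu = exp(0.732) = 2.0792.

2.0792


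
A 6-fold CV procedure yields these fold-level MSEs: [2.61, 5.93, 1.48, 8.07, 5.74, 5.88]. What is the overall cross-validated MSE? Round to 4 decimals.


Total MSE across folds = 29.7100.
CV-MSE = 29.7100/6 = 4.9517.

4.9517


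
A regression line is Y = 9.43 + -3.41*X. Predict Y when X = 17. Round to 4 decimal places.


Substitute X = 17 into the equation:
Y = 9.43 + -3.41 * 17 = 9.43 + -57.9700 = -48.5400.

-48.5400


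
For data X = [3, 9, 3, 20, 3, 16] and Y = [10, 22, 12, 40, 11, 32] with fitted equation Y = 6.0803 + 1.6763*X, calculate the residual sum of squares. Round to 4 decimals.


Compute predicted values, then residuals = yi - yhat_i.
Residuals: [-1.1092, 0.8330, 0.8908, 0.3937, -0.1092, -0.9011].
SSres = sum(residual^2) = 3.6966.

3.6966


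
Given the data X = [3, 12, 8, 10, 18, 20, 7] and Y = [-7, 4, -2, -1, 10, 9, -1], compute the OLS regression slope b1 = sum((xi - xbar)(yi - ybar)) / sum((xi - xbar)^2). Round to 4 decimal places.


The sample means are xbar = 11.1429 and ybar = 1.7143.
Compute S_xx = 220.8571 and S_xy = 220.2857.
Slope b1 = S_xy / S_xx = 220.2857 / 220.8571 = 0.9974.

0.9974


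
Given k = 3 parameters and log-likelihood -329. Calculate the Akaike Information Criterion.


AIC = 2*3 - 2*(-329).
= 6 + 658 = 664.

664


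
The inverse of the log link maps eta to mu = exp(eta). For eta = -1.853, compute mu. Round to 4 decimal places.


Apply the inverse link:
mu = e^-1.853 = 0.1568.

0.1568


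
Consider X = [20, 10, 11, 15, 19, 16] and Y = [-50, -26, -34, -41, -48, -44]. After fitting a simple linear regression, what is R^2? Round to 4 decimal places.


Fit the OLS line: b0 = -7.6338, b1 = -2.1670.
SSres = 22.5231.
SStot = 411.5000.
R^2 = 1 - 22.5231/411.5000 = 0.9453.

0.9453


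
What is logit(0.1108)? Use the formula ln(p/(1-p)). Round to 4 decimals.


1 - p = 0.8892.
p/(1-p) = 0.1246.
logit = ln(0.1246) = -2.0826.

-2.0826


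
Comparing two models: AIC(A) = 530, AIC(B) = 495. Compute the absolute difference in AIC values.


|AIC_A - AIC_B| = |530 - 495| = 35.
Model B is preferred (lower AIC).

35


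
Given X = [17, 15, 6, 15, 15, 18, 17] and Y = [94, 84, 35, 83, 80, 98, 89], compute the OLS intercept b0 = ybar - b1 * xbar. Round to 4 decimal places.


First find the slope: b1 = 5.1921.
Means: xbar = 14.7143, ybar = 80.4286.
b0 = ybar - b1 * xbar = 80.4286 - 5.1921 * 14.7143 = 4.0308.

4.0308


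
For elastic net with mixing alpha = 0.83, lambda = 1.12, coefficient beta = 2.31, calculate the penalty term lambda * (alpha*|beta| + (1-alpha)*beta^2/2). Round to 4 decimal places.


alpha * |beta| = 0.83 * 2.31 = 1.9173.
(1-alpha) * beta^2/2 = 0.17 * 5.3361/2 = 0.4536.
Total = 1.12 * (1.9173 + 0.4536) = 2.6554.

2.6554


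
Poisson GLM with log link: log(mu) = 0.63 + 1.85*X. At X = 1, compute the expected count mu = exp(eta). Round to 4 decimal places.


eta = 0.63 + 1.85 * 1 = 2.4800.
mu = exp(2.4800) = 11.9413.

11.9413


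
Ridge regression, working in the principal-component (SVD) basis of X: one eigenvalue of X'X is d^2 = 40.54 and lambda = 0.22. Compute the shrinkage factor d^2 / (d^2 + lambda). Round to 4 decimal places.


Denominator = d^2 + lambda = 40.54 + 0.22 = 40.7600.
Shrinkage = 40.54 / 40.7600 = 0.9946.

0.9946


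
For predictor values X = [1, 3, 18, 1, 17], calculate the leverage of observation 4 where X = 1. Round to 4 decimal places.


n = 5, xbar = 8.0000.
SXX = sum((xi - xbar)^2) = 304.0000.
h = 1/5 + (1 - 8.0000)^2 / 304.0000 = 0.3612.

0.3612


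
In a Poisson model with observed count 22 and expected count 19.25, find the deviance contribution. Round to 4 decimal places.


Compute y*ln(y/mu) = 22*ln(22/19.25) = 22*0.133531 = 2.937682.
y - mu = 2.75.
D = 2*(2.937682 - (2.75)) = 0.375364, which rounds to 0.3754.

0.3754


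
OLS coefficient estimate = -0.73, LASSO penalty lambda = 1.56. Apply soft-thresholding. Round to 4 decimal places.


|beta_OLS| = 0.73.
lambda = 1.56.
Since |beta| <= lambda, the coefficient is set to 0.
Result = 0.0000.

0.0000


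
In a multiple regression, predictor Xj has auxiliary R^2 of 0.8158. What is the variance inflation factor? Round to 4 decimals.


Using VIF = 1/(1 - R^2_j):
1 - 0.8158 = 0.1842.
VIF = 5.4289.

5.4289


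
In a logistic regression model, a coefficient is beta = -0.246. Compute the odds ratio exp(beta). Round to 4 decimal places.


Odds ratio = exp(beta) = exp(-0.246).
= 0.7819.

0.7819


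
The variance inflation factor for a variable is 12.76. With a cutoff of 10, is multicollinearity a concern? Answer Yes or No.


Compare VIF = 12.76 to the threshold of 10.
12.76 >= 10, so the answer is Yes.

Yes


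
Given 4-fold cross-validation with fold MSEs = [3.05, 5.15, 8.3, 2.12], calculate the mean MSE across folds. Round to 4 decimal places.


Sum of fold MSEs = 18.6200.
Average = 18.6200 / 4 = 4.6550.

4.6550


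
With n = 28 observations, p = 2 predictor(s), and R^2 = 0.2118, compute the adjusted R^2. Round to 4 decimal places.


Adjusted R^2 = 1 - (1 - R^2) * (n-1)/(n-p-1).
(1 - R^2) = 0.7882.
(n-1)/(n-p-1) = 27/25.
(1 - R^2) * (n-1) = 0.7882 * 27 = 21.2814.
Divide by (n-p-1): 21.2814 / 25 = 0.8513.
Adj R^2 = 1 - 0.8513 = 0.1487.

0.1487


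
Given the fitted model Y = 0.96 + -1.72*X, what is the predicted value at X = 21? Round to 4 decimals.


Plug X = 21 into Y = 0.96 + -1.72*X:
Y = 0.96 + -36.1200 = -35.1600.

-35.1600


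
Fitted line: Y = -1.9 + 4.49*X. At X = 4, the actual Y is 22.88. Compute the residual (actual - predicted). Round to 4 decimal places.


Fitted value at X = 4 is yhat = -1.9 + 4.49*4 = 16.0600.
Residual = 22.88 - 16.0600 = 6.8200.

6.8200


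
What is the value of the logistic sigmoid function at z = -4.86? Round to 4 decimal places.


exp(4.8600) = 129.0242.
1 + exp(-z) = 130.0242.
sigmoid = 1/130.0242 = 0.0077.

0.0077


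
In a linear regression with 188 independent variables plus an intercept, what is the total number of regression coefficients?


Total coefficients = number of predictors + 1 (for the intercept).
= 188 + 1 = 189.

189


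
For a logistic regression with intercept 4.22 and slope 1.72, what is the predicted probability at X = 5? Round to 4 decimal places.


Linear predictor: z = 4.22 + 1.72 * 5 = 12.8200.
P = 1/(1 + exp(-12.8200)) = 1/(1 + 0.0000) = 1.0000.

1.0000


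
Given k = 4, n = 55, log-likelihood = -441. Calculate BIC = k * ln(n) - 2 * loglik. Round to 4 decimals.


ln(55) = 4.007333.
k * ln(n) = 4 * 4.007333 = 16.029332.
-2L = 882.
BIC = 16.029332 + 882 = 898.029332, which rounds to 898.0293.

898.0293


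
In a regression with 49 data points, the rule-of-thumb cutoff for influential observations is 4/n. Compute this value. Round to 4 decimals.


Using the rule of thumb:
Threshold = 4 / 49 = 0.0816.

0.0816


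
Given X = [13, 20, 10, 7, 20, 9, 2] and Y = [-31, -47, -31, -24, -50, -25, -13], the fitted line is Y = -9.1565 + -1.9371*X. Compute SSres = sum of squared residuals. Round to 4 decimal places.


Predicted values from Y = -9.1565 + -1.9371*X.
Residuals: [3.3388, 0.8985, -2.4725, -1.2838, -2.1015, 1.5904, 0.0307].
SSres = 26.6629.

26.6629


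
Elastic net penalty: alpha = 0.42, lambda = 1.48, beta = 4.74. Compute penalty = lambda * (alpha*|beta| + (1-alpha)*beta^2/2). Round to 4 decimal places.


Compute:
L1 = 0.42 * 4.74 = 1.9908.
L2 = 0.58 * 4.74^2 / 2 = 6.5156.
Penalty = 1.48 * (1.9908 + 6.5156) = 12.5895.

12.5895


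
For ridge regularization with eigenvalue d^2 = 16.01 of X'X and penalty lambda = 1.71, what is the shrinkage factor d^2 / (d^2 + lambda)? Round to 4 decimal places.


Denominator = d^2 + lambda = 16.01 + 1.71 = 17.7200.
Shrinkage = 16.01 / 17.7200 = 0.9035.

0.9035


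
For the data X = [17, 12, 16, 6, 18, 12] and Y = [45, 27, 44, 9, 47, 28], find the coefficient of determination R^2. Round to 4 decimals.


Fit the OLS line: b0 = -11.3049, b1 = 3.3065.
SSres = 9.4841.
SStot = 1097.3333.
R^2 = 1 - 9.4841/1097.3333 = 0.9914.

0.9914


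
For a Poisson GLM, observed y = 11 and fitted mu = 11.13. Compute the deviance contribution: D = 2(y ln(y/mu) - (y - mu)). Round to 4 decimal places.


y/mu = 11/11.13 = 0.988320 (approx.), and ln(11/11.13) = -0.011749.
y * ln(y/mu) = 11 * -0.011749 = -0.129239.
y - mu = -0.13.
D = 2 * (-0.129239 - -0.13) = 0.001522, which rounds to 0.0015.

0.0015


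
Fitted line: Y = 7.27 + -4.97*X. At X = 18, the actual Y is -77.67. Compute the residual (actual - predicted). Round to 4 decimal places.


Predicted = 7.27 + -4.97 * 18 = -82.1900.
Residual = -77.67 - -82.1900 = 4.5200.

4.5200


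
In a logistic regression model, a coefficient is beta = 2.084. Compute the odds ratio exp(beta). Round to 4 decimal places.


The odds ratio is computed as:
OR = e^(2.084) = 8.0366.

8.0366


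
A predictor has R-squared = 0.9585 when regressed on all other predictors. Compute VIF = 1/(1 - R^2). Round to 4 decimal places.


Using VIF = 1/(1 - R^2_j):
1 - 0.9585 = 0.0415.
VIF = 24.0964.

24.0964


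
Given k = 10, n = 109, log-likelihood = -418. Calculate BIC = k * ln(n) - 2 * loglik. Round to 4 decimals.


k * ln(n) = 10 * ln(109) = 10 * 4.691348 = 46.913480.
-2 * loglik = -2 * (-418) = 836.
BIC = 46.913480 + 836 = 882.913480, which rounds to 882.9135.

882.9135


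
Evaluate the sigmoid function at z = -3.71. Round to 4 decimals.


First, exp(3.7100) = 40.8538.
Then sigma(z) = 1/(1 + 40.8538) = 0.0239.

0.0239


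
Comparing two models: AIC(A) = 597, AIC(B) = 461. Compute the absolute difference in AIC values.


Compute |597 - 461| = 136.
Model B has the smaller AIC.

136


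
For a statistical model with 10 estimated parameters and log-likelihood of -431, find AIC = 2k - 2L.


AIC = 2*10 - 2*(-431).
= 20 + 862 = 882.

882


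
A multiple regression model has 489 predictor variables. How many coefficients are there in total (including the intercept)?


Total coefficients = number of predictors + 1 (for the intercept).
= 489 + 1 = 490.

490


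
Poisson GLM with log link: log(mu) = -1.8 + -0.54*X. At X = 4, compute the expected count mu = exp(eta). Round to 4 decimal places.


Linear predictor: eta = -1.8 + (-0.54)(4) = -3.9600.
Expected count: mu = exp(-3.9600) = 0.0191.

0.0191


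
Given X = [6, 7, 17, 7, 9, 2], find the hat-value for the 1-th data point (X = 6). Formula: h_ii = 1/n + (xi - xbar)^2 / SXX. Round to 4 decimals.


n = 6, xbar = 8.0000.
SXX = sum((xi - xbar)^2) = 124.0000.
h = 1/6 + (6 - 8.0000)^2 / 124.0000 = 0.1989.

0.1989


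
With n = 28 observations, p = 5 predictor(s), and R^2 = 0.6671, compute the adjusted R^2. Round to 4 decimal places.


Using the formula:
(1 - 0.6671) = 0.3329.
Multiply by 27/22: 0.3329 * 27 = 8.9883, then 8.9883 / 22 = 0.4086.
Adj R^2 = 1 - 0.4086 = 0.5914.

0.5914


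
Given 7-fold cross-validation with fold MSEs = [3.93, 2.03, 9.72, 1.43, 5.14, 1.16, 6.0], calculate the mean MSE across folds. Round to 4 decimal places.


Add all fold MSEs: 29.4100.
Divide by k = 7: 29.4100/7 = 4.2014.

4.2014


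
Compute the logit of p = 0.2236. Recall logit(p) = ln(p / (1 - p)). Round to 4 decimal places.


Compute the odds: 0.2236/0.7764 = 0.2880.
Take the natural log: ln(0.2880) = -1.2448.

-1.2448


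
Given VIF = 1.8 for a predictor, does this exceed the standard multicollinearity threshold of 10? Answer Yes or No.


The threshold is 10.
VIF = 1.8 is < 10.
Multicollinearity indication: No.

No


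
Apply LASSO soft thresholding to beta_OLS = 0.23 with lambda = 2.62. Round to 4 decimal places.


Check: |0.23| = 0.23 vs lambda = 2.62.
Since |beta| <= lambda, the coefficient is set to 0.
Soft-thresholded coefficient = 0.0000.

0.0000


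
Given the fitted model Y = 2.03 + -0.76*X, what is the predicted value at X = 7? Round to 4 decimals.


Predicted value:
Y = 2.03 + (-0.76)(7) = 2.03 + -5.3200 = -3.2900.

-3.2900


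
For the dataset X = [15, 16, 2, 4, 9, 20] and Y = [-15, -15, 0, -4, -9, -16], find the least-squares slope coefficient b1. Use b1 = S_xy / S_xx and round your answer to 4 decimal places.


Calculate xbar = 11.0000, ybar = -9.8333.
S_xx = 256.0000, S_xy = -233.0000.
Using b1 = S_xy / S_xx = -233.0000 / 256.0000, we get b1 = -0.9102.

-0.9102


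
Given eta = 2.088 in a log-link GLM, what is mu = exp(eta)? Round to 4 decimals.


The inverse log link gives:
mu = exp(2.088) = 8.0688.

8.0688


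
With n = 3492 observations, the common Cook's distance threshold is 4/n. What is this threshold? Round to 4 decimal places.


The threshold is 4/n.
4/3492 = 0.0011.

0.0011


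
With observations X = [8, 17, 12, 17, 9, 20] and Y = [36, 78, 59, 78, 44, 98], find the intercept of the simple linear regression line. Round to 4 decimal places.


The slope is b1 = 4.7756.
Sample means are xbar = 13.8333 and ybar = 65.5000.
Intercept: b0 = 65.5000 - (4.7756)(13.8333) = -0.5624.

-0.5624


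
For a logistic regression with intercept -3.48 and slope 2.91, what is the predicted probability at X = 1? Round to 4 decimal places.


Compute z = -3.48 + (2.91)(1) = -0.5700.
exp(-z) = 1.7683.
P = 1/(1 + 1.7683) = 0.3612.

0.3612


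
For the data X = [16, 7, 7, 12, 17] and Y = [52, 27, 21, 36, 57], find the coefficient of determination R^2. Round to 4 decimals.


Fit the OLS line: b0 = 0.7048, b1 = 3.2115.
SSres = 32.7401.
SStot = 969.2000.
R^2 = 1 - 32.7401/969.2000 = 0.9662.

0.9662


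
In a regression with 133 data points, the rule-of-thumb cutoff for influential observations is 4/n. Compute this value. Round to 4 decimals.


Using the rule of thumb:
Threshold = 4 / 133 = 0.0301.

0.0301


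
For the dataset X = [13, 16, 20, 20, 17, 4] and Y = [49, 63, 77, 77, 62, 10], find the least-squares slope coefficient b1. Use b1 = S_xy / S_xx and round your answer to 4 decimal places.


The sample means are xbar = 15.0000 and ybar = 56.3333.
Compute S_xx = 180.0000 and S_xy = 749.0000.
Slope b1 = S_xy / S_xx = 749.0000 / 180.0000 = 4.1611.

4.1611


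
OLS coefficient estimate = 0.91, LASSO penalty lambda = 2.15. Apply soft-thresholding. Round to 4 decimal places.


Absolute value: |0.91| = 0.91.
Compare to lambda = 2.15.
Since |beta| <= lambda, the coefficient is set to 0.

0.0000


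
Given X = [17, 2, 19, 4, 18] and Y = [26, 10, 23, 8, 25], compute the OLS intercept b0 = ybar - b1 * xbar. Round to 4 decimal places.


Compute b1 = 1.0109 from the OLS formula.
With xbar = 12.0000 and ybar = 18.4000, the intercept is:
b0 = 18.4000 - 1.0109 * 12.0000 = 6.2686.

6.2686


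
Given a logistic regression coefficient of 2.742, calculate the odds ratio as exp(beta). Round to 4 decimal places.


The odds ratio is computed as:
OR = e^(2.742) = 15.5180.

15.5180


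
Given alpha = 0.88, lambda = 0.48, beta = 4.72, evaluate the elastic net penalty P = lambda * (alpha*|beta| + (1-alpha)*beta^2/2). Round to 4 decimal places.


Compute:
L1 = 0.88 * 4.72 = 4.1536.
L2 = 0.12 * 4.72^2 / 2 = 1.3367.
Penalty = 0.48 * (4.1536 + 1.3367) = 2.6353.

2.6353


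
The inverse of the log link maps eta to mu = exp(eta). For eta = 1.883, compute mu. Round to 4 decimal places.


Apply the inverse link:
mu = e^1.883 = 6.5732.

6.5732


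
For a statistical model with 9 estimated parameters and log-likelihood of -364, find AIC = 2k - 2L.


Compute:
2k = 2*9 = 18.
-2*loglik = -2*(-364) = 728.
AIC = 18 + 728 = 746.

746


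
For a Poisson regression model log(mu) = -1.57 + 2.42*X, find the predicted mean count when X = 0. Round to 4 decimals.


Compute eta = -1.57 + 2.42 * 0 = -1.5700.
Apply inverse link: mu = e^-1.5700 = 0.2080.

0.2080


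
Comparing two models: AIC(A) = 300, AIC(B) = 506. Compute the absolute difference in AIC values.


Compute |300 - 506| = 206.
Model A has the smaller AIC.

206


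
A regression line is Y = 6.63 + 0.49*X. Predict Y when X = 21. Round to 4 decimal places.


Substitute X = 21 into the equation:
Y = 6.63 + 0.49 * 21 = 6.63 + 10.2900 = 16.9200.

16.9200


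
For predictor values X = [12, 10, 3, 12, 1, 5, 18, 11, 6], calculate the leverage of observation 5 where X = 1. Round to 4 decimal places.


Mean of X: xbar = 8.6667.
SXX = 228.0000.
For X = 1: h = 1/9 + (1 - 8.6667)^2/228.0000 = 0.3689.

0.3689


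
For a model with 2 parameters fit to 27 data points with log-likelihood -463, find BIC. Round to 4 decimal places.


k * ln(n) = 2 * ln(27) = 2 * 3.295837 = 6.591674.
-2 * loglik = -2 * (-463) = 926.
BIC = 6.591674 + 926 = 932.591674, which rounds to 932.5917.

932.5917


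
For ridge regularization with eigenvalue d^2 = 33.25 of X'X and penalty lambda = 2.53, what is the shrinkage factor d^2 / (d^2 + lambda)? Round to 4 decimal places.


Compute the denominator: 33.25 + 2.53 = 35.7800.
Shrinkage factor = 33.25 / 35.7800 = 0.9293.

0.9293


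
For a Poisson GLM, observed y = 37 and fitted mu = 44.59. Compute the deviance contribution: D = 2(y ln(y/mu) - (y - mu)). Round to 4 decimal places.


Compute y*ln(y/mu) = 37*ln(37/44.59) = 37*-0.186592 = -6.903904.
y - mu = -7.59.
D = 2*(-6.903904 - (-7.59)) = 1.372192, which rounds to 1.3722.

1.3722


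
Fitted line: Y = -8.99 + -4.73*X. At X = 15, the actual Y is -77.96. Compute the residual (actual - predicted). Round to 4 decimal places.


Predicted = -8.99 + -4.73 * 15 = -79.9400.
Residual = -77.96 - -79.9400 = 1.9800.

1.9800


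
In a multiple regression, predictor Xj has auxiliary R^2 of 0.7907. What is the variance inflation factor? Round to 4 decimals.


Denominator: 1 - 0.7907 = 0.2093.
VIF = 1 / 0.2093 = 4.7778.

4.7778


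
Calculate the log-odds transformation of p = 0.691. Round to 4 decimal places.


Compute the odds: 0.691/0.309 = 2.2362.
Take the natural log: ln(2.2362) = 0.8048.

0.8048


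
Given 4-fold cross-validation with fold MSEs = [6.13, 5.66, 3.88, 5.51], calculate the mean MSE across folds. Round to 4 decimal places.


Total MSE across folds = 21.1800.
CV-MSE = 21.1800/4 = 5.2950.

5.2950


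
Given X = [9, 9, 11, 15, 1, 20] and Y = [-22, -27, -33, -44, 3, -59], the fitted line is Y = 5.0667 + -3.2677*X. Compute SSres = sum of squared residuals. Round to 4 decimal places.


For each point, residual = actual - predicted.
Residuals: [2.3426, -2.6574, -2.1220, -0.0512, 1.2010, 1.2873].
Sum of squared residuals = 20.1546.

20.1546


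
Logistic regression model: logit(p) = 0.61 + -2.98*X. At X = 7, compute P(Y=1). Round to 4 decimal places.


Linear predictor: z = 0.61 + -2.98 * 7 = -20.2500.
P = 1/(1 + exp(20.2500)) = 1/(1 + 622964442.1984) = 0.0000.

0.0000


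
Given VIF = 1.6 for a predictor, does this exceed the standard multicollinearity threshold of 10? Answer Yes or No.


Compare VIF = 1.6 to the threshold of 10.
1.6 < 10, so the answer is No.

No


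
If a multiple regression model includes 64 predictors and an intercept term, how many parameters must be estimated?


Each predictor gets one coefficient, plus one intercept.
Total parameters = 64 + 1 = 65.

65


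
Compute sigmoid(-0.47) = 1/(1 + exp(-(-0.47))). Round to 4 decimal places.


First, exp(0.4700) = 1.6000.
Then sigma(z) = 1/(1 + 1.6000) = 0.3846.

0.3846


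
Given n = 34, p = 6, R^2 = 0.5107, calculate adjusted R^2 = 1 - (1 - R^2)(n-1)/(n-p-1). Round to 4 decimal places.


Adjusted R^2 = 1 - (1 - R^2) * (n-1)/(n-p-1).
(1 - R^2) = 0.4893.
(n-1)/(n-p-1) = 33/27.
(1 - R^2) * (n-1) = 0.4893 * 33 = 16.1469.
Divide by (n-p-1): 16.1469 / 27 = 0.5980.
Adj R^2 = 1 - 0.5980 = 0.4020.

0.4020


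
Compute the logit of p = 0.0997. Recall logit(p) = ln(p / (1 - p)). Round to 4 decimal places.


The odds are p/(1-p) = 0.0997 / 0.9003 = 0.1107.
logit(p) = ln(0.1107) = -2.2006.

-2.2006


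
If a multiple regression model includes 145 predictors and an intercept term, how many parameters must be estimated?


Including the intercept, the model has 145 predictor coefficients + 1 intercept.
Total = 146.

146


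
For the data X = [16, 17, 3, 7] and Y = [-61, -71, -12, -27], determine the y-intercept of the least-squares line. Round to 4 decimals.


Compute b1 = -4.0480 from the OLS formula.
With xbar = 10.7500 and ybar = -42.7500, the intercept is:
b0 = -42.7500 - -4.0480 * 10.7500 = 0.7655.

0.7655


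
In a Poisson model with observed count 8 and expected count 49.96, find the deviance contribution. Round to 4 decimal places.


y/mu = 8/49.96 = 0.160128 (approx.), and ln(8/49.96) = -1.831781.
y * ln(y/mu) = 8 * -1.831781 = -14.654248.
y - mu = -41.96.
D = 2 * (-14.654248 - -41.96) = 54.611504, which rounds to 54.6115.

54.6115


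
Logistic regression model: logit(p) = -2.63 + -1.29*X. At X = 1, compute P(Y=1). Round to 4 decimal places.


z = -2.63 + -1.29 * 1 = -3.9200.
Sigmoid: P = 1 / (1 + exp(3.9200)) = 0.0195.

0.0195


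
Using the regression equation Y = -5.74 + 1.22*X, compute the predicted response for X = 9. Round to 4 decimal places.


Predicted value:
Y = -5.74 + (1.22)(9) = -5.74 + 10.9800 = 5.2400.

5.2400


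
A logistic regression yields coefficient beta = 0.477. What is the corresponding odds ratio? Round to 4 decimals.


The odds ratio is computed as:
OR = e^(0.477) = 1.6112.

1.6112


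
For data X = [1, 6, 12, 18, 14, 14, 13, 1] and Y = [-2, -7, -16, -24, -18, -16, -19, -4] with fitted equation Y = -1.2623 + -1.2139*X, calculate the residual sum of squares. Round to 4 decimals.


Predicted values from Y = -1.2623 + -1.2139*X.
Residuals: [0.4762, 1.5457, -0.1709, -0.8875, 0.2569, 2.2569, -1.9570, -1.5238].
SSres = 14.7442.

14.7442


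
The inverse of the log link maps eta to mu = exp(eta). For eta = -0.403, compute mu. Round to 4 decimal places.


The inverse log link gives:
mu = exp(-0.403) = 0.6683.

0.6683


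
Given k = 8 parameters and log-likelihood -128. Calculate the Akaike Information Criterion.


Compute:
2k = 2*8 = 16.
-2*loglik = -2*(-128) = 256.
AIC = 16 + 256 = 272.

272


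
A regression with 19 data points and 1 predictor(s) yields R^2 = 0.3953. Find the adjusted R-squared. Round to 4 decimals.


Plug in: Adj R^2 = 1 - (1 - 0.3953) * 18/17.
= 1 - 0.6047 * 18/17
= 1 - 10.8846 / 17
= 1 - 0.6403 = 0.3597.

0.3597


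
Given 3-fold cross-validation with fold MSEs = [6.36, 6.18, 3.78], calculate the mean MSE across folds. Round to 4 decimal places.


Sum of fold MSEs = 16.3200.
Average = 16.3200 / 3 = 5.4400.

5.4400


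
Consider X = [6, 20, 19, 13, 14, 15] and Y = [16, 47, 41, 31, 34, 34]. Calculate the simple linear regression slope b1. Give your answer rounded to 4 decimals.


Calculate xbar = 14.5000, ybar = 33.8333.
S_xx = 125.5000, S_xy = 260.5000.
Using b1 = S_xy / S_xx = 260.5000 / 125.5000, we get b1 = 2.0757.

2.0757


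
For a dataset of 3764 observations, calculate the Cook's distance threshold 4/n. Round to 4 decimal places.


The threshold is 4/n.
4/3764 = 0.0011.

0.0011


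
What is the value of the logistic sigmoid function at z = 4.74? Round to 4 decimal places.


exp(-4.7400) = 0.0087.
1 + exp(-z) = 1.0087.
sigmoid = 1/1.0087 = 0.9913.

0.9913


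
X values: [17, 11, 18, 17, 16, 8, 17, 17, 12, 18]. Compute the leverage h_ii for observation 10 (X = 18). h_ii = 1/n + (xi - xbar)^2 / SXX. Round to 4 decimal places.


n = 10, xbar = 15.1000.
SXX = sum((xi - xbar)^2) = 108.9000.
h = 1/10 + (18 - 15.1000)^2 / 108.9000 = 0.1772.

0.1772


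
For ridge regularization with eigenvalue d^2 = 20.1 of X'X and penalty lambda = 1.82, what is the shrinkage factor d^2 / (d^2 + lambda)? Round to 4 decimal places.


d^2 + lambda = 20.1 + 1.82 = 21.9200.
Shrinkage factor = 20.1/21.9200 = 0.9170.

0.9170


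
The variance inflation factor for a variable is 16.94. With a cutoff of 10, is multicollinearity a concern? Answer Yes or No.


Check: VIF = 16.94 vs threshold = 10.
Since 16.94 >= 10, the answer is Yes.

Yes


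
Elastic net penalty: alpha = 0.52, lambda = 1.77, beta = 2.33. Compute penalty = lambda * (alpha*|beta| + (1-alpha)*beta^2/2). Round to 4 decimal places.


alpha * |beta| = 0.52 * 2.33 = 1.2116.
(1-alpha) * beta^2/2 = 0.48 * 5.4289/2 = 1.3029.
Total = 1.77 * (1.2116 + 1.3029) = 4.4507.

4.4507
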